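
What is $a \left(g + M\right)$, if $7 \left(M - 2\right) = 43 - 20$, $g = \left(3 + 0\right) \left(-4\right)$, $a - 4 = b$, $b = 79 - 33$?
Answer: $- \frac{2350}{7} \approx -335.71$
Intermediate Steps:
$b = 46$ ($b = 79 - 33 = 46$)
$a = 50$ ($a = 4 + 46 = 50$)
$g = -12$ ($g = 3 \left(-4\right) = -12$)
$M = \frac{37}{7}$ ($M = 2 + \frac{43 - 20}{7} = 2 + \frac{1}{7} \cdot 23 = 2 + \frac{23}{7} = \frac{37}{7} \approx 5.2857$)
$a \left(g + M\right) = 50 \left(-12 + \frac{37}{7}\right) = 50 \left(- \frac{47}{7}\right) = - \frac{2350}{7}$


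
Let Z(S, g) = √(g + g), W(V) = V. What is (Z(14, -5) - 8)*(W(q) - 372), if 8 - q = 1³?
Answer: 2920 - 365*I*√10 ≈ 2920.0 - 1154.2*I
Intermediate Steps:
q = 7 (q = 8 - 1*1³ = 8 - 1*1 = 8 - 1 = 7)
Z(S, g) = √2*√g (Z(S, g) = √(2*g) = √2*√g)
(Z(14, -5) - 8)*(W(q) - 372) = (√2*√(-5) - 8)*(7 - 372) = (√2*(I*√5) - 8)*(-365) = (I*√10 - 8)*(-365) = (-8 + I*√10)*(-365) = 2920 - 365*I*√10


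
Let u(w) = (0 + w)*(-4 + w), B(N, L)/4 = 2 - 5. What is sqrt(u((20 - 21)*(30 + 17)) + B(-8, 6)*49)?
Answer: 3*sqrt(201) ≈ 42.532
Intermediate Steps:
B(N, L) = -12 (B(N, L) = 4*(2 - 5) = 4*(-3) = -12)
u(w) = w*(-4 + w)
sqrt(u((20 - 21)*(30 + 17)) + B(-8, 6)*49) = sqrt(((20 - 21)*(30 + 17))*(-4 + (20 - 21)*(30 + 17)) - 12*49) = sqrt((-1*47)*(-4 - 1*47) - 588) = sqrt(-47*(-4 - 47) - 588) = sqrt(-47*(-51) - 588) = sqrt(2397 - 588) = sqrt(1809) = 3*sqrt(201)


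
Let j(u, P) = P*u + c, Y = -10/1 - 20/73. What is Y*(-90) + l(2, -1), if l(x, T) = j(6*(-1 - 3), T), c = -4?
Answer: 68960/73 ≈ 944.66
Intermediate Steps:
Y = -750/73 (Y = -10*1 - 20*1/73 = -10 - 20/73 = -750/73 ≈ -10.274)
j(u, P) = -4 + P*u (j(u, P) = P*u - 4 = -4 + P*u)
l(x, T) = -4 - 24*T (l(x, T) = -4 + T*(6*(-1 - 3)) = -4 + T*(6*(-4)) = -4 + T*(-24) = -4 - 24*T)
Y*(-90) + l(2, -1) = -750/73*(-90) + (-4 - 24*(-1)) = 67500/73 + (-4 + 24) = 67500/73 + 20 = 68960/73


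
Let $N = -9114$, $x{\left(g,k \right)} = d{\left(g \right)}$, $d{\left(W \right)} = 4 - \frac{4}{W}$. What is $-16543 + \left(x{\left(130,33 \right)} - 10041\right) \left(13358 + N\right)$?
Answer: $- \frac{2769890603}{65} \approx -4.2614 \cdot 10^{7}$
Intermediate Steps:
$x{\left(g,k \right)} = 4 - \frac{4}{g}$
$-16543 + \left(x{\left(130,33 \right)} - 10041\right) \left(13358 + N\right) = -16543 + \left(\left(4 - \frac{4}{130}\right) - 10041\right) \left(13358 - 9114\right) = -16543 + \left(\left(4 - \frac{2}{65}\right) - 10041\right) 4244 = -16543 + \left(\frac{258}{65} - 10041\right) 4244 = -16543 - \frac{2768815308}{65} = - \frac{2769890603}{65}$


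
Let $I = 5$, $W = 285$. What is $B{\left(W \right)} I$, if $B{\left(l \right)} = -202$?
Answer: $-1010$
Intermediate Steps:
$B{\left(W \right)} I = \left(-202\right) 5 = -1010$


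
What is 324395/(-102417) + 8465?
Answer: 866635510/102417 ≈ 8461.8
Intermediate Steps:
324395/(-102417) + 8465 = 324395*(-1/102417) + 8465 = -324395/102417 + 8465 = 866635510/102417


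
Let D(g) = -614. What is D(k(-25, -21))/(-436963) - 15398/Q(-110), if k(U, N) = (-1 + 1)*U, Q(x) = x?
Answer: 3364211907/24032965 ≈ 139.98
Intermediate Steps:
k(U, N) = 0 (k(U, N) = 0*U = 0)
D(k(-25, -21))/(-436963) - 15398/Q(-110) = -614/(-436963) - 15398/(-110) = -614*(-1/436963) - 15398*(-1/110) = 614/436963 + 7699/55 = 3364211907/24032965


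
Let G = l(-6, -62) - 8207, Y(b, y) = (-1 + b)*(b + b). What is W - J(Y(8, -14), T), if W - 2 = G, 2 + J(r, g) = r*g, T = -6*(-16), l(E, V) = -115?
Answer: -19070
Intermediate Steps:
Y(b, y) = 2*b*(-1 + b) (Y(b, y) = (-1 + b)*(2*b) = 2*b*(-1 + b))
T = 96
J(r, g) = -2 + g*r (J(r, g) = -2 + r*g = -2 + g*r)
G = -8322 (G = -115 - 8207 = -8322)
W = -8320 (W = 2 - 8322 = -8320)
W - J(Y(8, -14), T) = -8320 - (-2 + 96*(2*8*(-1 + 8))) = -8320 - (-2 + 96*(2*8*7)) = -8320 - (-2 + 96*112) = -8320 - (-2 + 10752) = -8320 - 1*10750 = -8320 - 10750 = -19070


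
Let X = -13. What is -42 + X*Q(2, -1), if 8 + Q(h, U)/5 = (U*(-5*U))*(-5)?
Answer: -1147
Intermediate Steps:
Q(h, U) = -40 + 125*U² (Q(h, U) = -40 + 5*((U*(-5*U))*(-5)) = -40 + 5*(-5*U²*(-5)) = -40 + 5*(25*U²) = -40 + 125*U²)
-42 + X*Q(2, -1) = -42 - 13*(-40 + 125*(-1)²) = -42 - 13*(-40 + 125*1) = -42 - 13*(-40 + 125) = -42 - 13*85 = -42 - 1105 = -1147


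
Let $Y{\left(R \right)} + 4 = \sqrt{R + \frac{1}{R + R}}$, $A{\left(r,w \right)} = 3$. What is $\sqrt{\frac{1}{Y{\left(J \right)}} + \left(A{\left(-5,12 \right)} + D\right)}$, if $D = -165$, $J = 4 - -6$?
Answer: $\frac{\sqrt{-6490 + 162 \sqrt{1005}}}{\sqrt{40 - \sqrt{1005}}} \approx 12.775 i$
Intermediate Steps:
$J = 10$ ($J = 4 + 6 = 10$)
$Y{\left(R \right)} = -4 + \sqrt{R + \frac{1}{2 R}}$ ($Y{\left(R \right)} = -4 + \sqrt{R + \frac{1}{R + R}} = -4 + \sqrt{R + \frac{1}{2 R}}$)
$\sqrt{\frac{1}{Y{\left(J \right)}} + \left(A{\left(-5,12 \right)} + D\right)} = \sqrt{\frac{1}{-4 + \frac{\sqrt{\frac{2}{10} + 4 \cdot 10}}{2}} + \left(3 - 165\right)} = \sqrt{\frac{1}{-4 + \frac{\sqrt{2 \cdot \frac{1}{10} + 40}}{2}} - 162} = \sqrt{\frac{1}{-4 + \frac{\sqrt{\frac{1}{5} + 40}}{2}} - 162} = \sqrt{\frac{1}{-4 + \frac{\sqrt{\frac{201}{5}}}{2}} - 162} = \sqrt{\frac{1}{-4 + \frac{\frac{1}{5} \sqrt{1005}}{2}} - 162} = \sqrt{\frac{1}{-4 + \frac{\sqrt{1005}}{10}} - 162} = \sqrt{-162 + \frac{1}{-4 + \frac{\sqrt{1005}}{10}}}$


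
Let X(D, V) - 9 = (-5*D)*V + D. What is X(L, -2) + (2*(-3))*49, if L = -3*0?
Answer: -285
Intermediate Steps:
L = 0
X(D, V) = 9 + D - 5*D*V (X(D, V) = 9 + ((-5*D)*V + D) = 9 + (-5*D*V + D) = 9 + (D - 5*D*V) = 9 + D - 5*D*V)
X(L, -2) + (2*(-3))*49 = (9 + 0 - 5*0*(-2)) + (2*(-3))*49 = (9 + 0 + 0) - 6*49 = 9 - 294 = -285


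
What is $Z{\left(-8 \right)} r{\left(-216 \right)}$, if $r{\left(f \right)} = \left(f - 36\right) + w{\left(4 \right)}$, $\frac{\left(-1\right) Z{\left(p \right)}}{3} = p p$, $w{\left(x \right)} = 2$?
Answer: $48000$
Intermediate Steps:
$Z{\left(p \right)} = - 3 p^{2}$ ($Z{\left(p \right)} = - 3 p p = - 3 p^{2}$)
$r{\left(f \right)} = -34 + f$ ($r{\left(f \right)} = \left(f - 36\right) + 2 = \left(-36 + f\right) + 2 = -34 + f$)
$Z{\left(-8 \right)} r{\left(-216 \right)} = - 3 \left(-8\right)^{2} \left(-34 - 216\right) = \left(-3\right) 64 \left(-250\right) = \left(-192\right) \left(-250\right) = 48000$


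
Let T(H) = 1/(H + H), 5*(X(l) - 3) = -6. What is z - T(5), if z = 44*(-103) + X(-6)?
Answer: -45303/10 ≈ -4530.3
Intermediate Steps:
X(l) = 9/5 (X(l) = 3 + (⅕)*(-6) = 3 - 6/5 = 9/5)
T(H) = 1/(2*H)
z = -22651/5 (z = 44*(-103) + 9/5 = -4532 + 9/5 = -22651/5 ≈ -4530.2)
z - T(5) = -22651/5 - 1/(2*5) = -22651/5 - 1*⅒ = -22651/5 - ⅒ = -45303/10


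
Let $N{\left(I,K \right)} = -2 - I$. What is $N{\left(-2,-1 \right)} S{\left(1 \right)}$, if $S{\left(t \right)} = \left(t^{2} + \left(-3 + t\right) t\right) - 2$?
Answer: $0$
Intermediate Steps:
$S{\left(t \right)} = -2 + t^{2} + t \left(-3 + t\right)$ ($S{\left(t \right)} = \left(t^{2} + t \left(-3 + t\right)\right) - 2 = -2 + t^{2} + t \left(-3 + t\right)$)
$N{\left(-2,-1 \right)} S{\left(1 \right)} = \left(-2 - -2\right) \left(-2 - 3 + 2 \cdot 1^{2}\right) = \left(-2 + 2\right) \left(-2 - 3 + 2 \cdot 1\right) = 0 \left(-2 - 3 + 2\right) = 0 \left(-3\right) = 0$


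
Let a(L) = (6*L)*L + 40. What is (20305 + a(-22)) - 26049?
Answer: -2800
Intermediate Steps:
a(L) = 40 + 6*L² (a(L) = 6*L² + 40 = 40 + 6*L²)
(20305 + a(-22)) - 26049 = (20305 + (40 + 6*(-22)²)) - 26049 = (20305 + (40 + 6*484)) - 26049 = (20305 + (40 + 2904)) - 26049 = (20305 + 2944) - 26049 = 23249 - 26049 = -2800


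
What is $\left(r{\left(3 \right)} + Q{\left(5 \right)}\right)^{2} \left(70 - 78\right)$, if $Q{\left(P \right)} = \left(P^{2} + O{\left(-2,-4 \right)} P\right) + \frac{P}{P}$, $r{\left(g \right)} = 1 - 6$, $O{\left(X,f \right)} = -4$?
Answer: $-8$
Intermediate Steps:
$r{\left(g \right)} = -5$ ($r{\left(g \right)} = 1 - 6 = -5$)
$Q{\left(P \right)} = 1 + P^{2} - 4 P$ ($Q{\left(P \right)} = \left(P^{2} - 4 P\right) + \frac{P}{P} = \left(P^{2} - 4 P\right) + 1 = 1 + P^{2} - 4 P$)
$\left(r{\left(3 \right)} + Q{\left(5 \right)}\right)^{2} \left(70 - 78\right) = \left(-5 + \left(1 + 5^{2} - 20\right)\right)^{2} \left(70 - 78\right) = \left(-5 + \left(1 + 25 - 20\right)\right)^{2} \left(-8\right) = \left(-5 + 6\right)^{2} \left(-8\right) = 1^{2} \left(-8\right) = 1 \left(-8\right) = -8$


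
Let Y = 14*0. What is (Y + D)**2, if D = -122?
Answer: 14884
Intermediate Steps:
Y = 0
(Y + D)**2 = (0 - 122)**2 = (-122)**2 = 14884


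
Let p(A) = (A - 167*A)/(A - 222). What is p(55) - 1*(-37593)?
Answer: 6287161/167 ≈ 37648.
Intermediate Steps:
p(A) = -166*A/(-222 + A) (p(A) = (-166*A)/(-222 + A) = -166*A/(-222 + A))
p(55) - 1*(-37593) = -166*55/(-222 + 55) - 1*(-37593) = -166*55/(-167) + 37593 = -166*55*(-1/167) + 37593 = 9130/167 + 37593 = 6287161/167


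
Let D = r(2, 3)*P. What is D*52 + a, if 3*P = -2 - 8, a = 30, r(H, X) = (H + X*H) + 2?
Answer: -5110/3 ≈ -1703.3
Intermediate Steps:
r(H, X) = 2 + H + H*X (r(H, X) = (H + H*X) + 2 = 2 + H + H*X)
P = -10/3 (P = (-2 - 8)/3 = (1/3)*(-10) = -10/3 ≈ -3.3333)
D = -100/3 (D = (2 + 2 + 2*3)*(-10/3) = (2 + 2 + 6)*(-10/3) = 10*(-10/3) = -100/3 ≈ -33.333)
D*52 + a = -100/3*52 + 30 = -5200/3 + 30 = -5110/3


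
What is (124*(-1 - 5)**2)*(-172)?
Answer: -767808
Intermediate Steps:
(124*(-1 - 5)**2)*(-172) = (124*(-6)**2)*(-172) = (124*36)*(-172) = 4464*(-172) = -767808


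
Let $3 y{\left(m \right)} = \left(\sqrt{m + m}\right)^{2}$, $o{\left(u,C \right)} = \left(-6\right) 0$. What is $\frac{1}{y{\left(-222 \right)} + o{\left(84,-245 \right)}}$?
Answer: $- \frac{1}{148} \approx -0.0067568$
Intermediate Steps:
$o{\left(u,C \right)} = 0$
$y{\left(m \right)} = \frac{2 m}{3}$ ($y{\left(m \right)} = \frac{\left(\sqrt{m + m}\right)^{2}}{3} = \frac{\left(\sqrt{2 m}\right)^{2}}{3} = \frac{\left(\sqrt{2} \sqrt{m}\right)^{2}}{3} = \frac{2 m}{3}$)
$\frac{1}{y{\left(-222 \right)} + o{\left(84,-245 \right)}} = \frac{1}{\frac{2}{3} \left(-222\right) + 0} = \frac{1}{-148 + 0} = \frac{1}{-148} = - \frac{1}{148}$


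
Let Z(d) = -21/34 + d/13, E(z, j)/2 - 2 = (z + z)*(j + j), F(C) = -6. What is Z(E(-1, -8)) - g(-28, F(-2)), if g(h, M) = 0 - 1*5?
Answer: 4249/442 ≈ 9.6131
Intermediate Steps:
E(z, j) = 4 + 8*j*z (E(z, j) = 4 + 2*((z + z)*(j + j)) = 4 + 2*((2*z)*(2*j)) = 4 + 2*(4*j*z) = 4 + 8*j*z)
Z(d) = -21/34 + d/13 (Z(d) = -21*1/34 + d*(1/13) = -21/34 + d/13)
g(h, M) = -5 (g(h, M) = 0 - 5 = -5)
Z(E(-1, -8)) - g(-28, F(-2)) = (-21/34 + (4 + 8*(-8)*(-1))/13) - 1*(-5) = (-21/34 + (4 + 64)/13) + 5 = (-21/34 + (1/13)*68) + 5 = (-21/34 + 68/13) + 5 = 2039/442 + 5 = 4249/442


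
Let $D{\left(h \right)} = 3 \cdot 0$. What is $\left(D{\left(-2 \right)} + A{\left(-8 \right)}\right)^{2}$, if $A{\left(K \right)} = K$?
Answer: $64$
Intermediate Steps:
$D{\left(h \right)} = 0$
$\left(D{\left(-2 \right)} + A{\left(-8 \right)}\right)^{2} = \left(0 - 8\right)^{2} = \left(-8\right)^{2} = 64$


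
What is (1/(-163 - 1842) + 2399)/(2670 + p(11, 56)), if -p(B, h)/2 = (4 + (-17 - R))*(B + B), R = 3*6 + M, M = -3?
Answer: 2404997/3911755 ≈ 0.61481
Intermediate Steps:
R = 15 (R = 3*6 - 3 = 18 - 3 = 15)
p(B, h) = 112*B (p(B, h) = -2*(4 + (-17 - 1*15))*(B + B) = -2*(4 + (-17 - 15))*2*B = -2*(4 - 32)*2*B = -(-56)*2*B = -(-112)*B = 112*B)
(1/(-163 - 1842) + 2399)/(2670 + p(11, 56)) = (1/(-163 - 1842) + 2399)/(2670 + 112*11) = (1/(-2005) + 2399)/(2670 + 1232) = (-1/2005 + 2399)/3902 = (4809994/2005)*(1/3902) = 2404997/3911755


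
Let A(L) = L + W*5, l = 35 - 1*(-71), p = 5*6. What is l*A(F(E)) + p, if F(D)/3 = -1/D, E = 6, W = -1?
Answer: -553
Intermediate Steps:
F(D) = -3/D (F(D) = 3*(-1/D) = -3/D)
p = 30
l = 106 (l = 35 + 71 = 106)
A(L) = -5 + L (A(L) = L - 1*5 = L - 5 = -5 + L)
l*A(F(E)) + p = 106*(-5 - 3/6) + 30 = 106*(-5 - 3*⅙) + 30 = 106*(-5 - ½) + 30 = 106*(-11/2) + 30 = -583 + 30 = -553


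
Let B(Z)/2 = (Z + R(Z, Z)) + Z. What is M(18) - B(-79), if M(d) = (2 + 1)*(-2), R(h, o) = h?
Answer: 468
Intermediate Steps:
M(d) = -6 (M(d) = 3*(-2) = -6)
B(Z) = 6*Z (B(Z) = 2*((Z + Z) + Z) = 2*(2*Z + Z) = 2*(3*Z) = 6*Z)
M(18) - B(-79) = -6 - 6*(-79) = -6 - 1*(-474) = -6 + 474 = 468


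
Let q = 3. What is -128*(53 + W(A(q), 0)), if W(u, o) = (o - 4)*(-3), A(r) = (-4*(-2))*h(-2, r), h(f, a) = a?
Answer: -8320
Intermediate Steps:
A(r) = 8*r (A(r) = (-4*(-2))*r = 8*r)
W(u, o) = 12 - 3*o (W(u, o) = (-4 + o)*(-3) = 12 - 3*o)
-128*(53 + W(A(q), 0)) = -128*(53 + (12 - 3*0)) = -128*(53 + (12 + 0)) = -128*(53 + 12) = -128*65 = -8320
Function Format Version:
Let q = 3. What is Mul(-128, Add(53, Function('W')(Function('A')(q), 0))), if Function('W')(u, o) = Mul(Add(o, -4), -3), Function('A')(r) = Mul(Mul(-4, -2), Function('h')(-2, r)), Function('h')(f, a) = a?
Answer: -8320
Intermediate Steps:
Function('A')(r) = Mul(8, r) (Function('A')(r) = Mul(Mul(-4, -2), r) = Mul(8, r))
Function('W')(u, o) = Add(12, Mul(-3, o)) (Function('W')(u, o) = Mul(Add(-4, o), -3) = Add(12, Mul(-3, o)))
Mul(-128, Add(53, Function('W')(Function('A')(q), 0))) = Mul(-128, Add(53, Add(12, Mul(-3, 0)))) = Mul(-128, Add(53, Add(12, 0))) = Mul(-128, Add(53, 12)) = Mul(-128, 65) = -8320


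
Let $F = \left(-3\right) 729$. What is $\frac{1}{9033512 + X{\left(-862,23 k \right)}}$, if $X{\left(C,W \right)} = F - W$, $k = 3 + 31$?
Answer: $\frac{1}{9030543} \approx 1.1074 \cdot 10^{-7}$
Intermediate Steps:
$F = -2187$
$k = 34$
$X{\left(C,W \right)} = -2187 - W$
$\frac{1}{9033512 + X{\left(-862,23 k \right)}} = \frac{1}{9033512 - \left(2187 + 23 \cdot 34\right)} = \frac{1}{9033512 - 2969} = \frac{1}{9030543}$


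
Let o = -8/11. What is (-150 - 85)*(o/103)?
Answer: 1880/1133 ≈ 1.6593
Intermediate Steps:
o = -8/11 (o = -8*1/11 = -8/11 ≈ -0.72727)
(-150 - 85)*(o/103) = (-150 - 85)*(-8/11/103) = -(-1880)/(11*103) = -235*(-8/1133) = 1880/1133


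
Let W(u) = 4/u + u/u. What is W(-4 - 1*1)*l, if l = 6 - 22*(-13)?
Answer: 292/5 ≈ 58.400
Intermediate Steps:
l = 292 (l = 6 + 286 = 292)
W(u) = 1 + 4/u (W(u) = 4/u + 1 = 1 + 4/u)
W(-4 - 1*1)*l = ((4 + (-4 - 1*1))/(-4 - 1*1))*292 = ((4 + (-4 - 1))/(-4 - 1))*292 = ((4 - 5)/(-5))*292 = -⅕*(-1)*292 = (⅕)*292 = 292/5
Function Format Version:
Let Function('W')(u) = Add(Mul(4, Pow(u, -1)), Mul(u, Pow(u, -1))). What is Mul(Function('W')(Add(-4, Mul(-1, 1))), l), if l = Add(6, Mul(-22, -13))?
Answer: Rational(292, 5) ≈ 58.400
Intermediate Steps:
l = 292 (l = Add(6, 286) = 292)
Function('W')(u) = Add(1, Mul(4, Pow(u, -1))) (Function('W')(u) = Add(Mul(4, Pow(u, -1)), 1) = Add(1, Mul(4, Pow(u, -1))))
Mul(Function('W')(Add(-4, Mul(-1, 1))), l) = Mul(Mul(Pow(Add(-4, Mul(-1, 1)), -1), Add(4, Add(-4, Mul(-1, 1)))), 292) = Mul(Mul(Pow(Add(-4, -1), -1), Add(4, Add(-4, -1))), 292) = Mul(Mul(Pow(-5, -1), Add(4, -5)), 292) = Mul(Mul(Rational(-1, 5), -1), 292) = Mul(Rational(1, 5), 292) = Rational(292, 5)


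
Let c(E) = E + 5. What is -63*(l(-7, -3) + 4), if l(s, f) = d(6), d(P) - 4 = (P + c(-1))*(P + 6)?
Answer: -8064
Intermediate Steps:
c(E) = 5 + E
d(P) = 4 + (4 + P)*(6 + P) (d(P) = 4 + (P + (5 - 1))*(P + 6) = 4 + (P + 4)*(6 + P) = 4 + (4 + P)*(6 + P))
l(s, f) = 124 (l(s, f) = 28 + 6² + 10*6 = 28 + 36 + 60 = 124)
-63*(l(-7, -3) + 4) = -63*(124 + 4) = -63*128 = -8064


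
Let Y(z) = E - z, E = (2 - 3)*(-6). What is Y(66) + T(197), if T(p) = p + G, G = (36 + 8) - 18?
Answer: 163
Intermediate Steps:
G = 26 (G = 44 - 18 = 26)
E = 6 (E = -1*(-6) = 6)
Y(z) = 6 - z
T(p) = 26 + p (T(p) = p + 26 = 26 + p)
Y(66) + T(197) = (6 - 1*66) + (26 + 197) = (6 - 66) + 223 = -60 + 223 = 163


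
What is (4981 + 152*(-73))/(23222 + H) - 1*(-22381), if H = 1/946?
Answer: 491660314163/21968013 ≈ 22381.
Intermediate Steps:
H = 1/946 ≈ 0.0010571
(4981 + 152*(-73))/(23222 + H) - 1*(-22381) = (4981 + 152*(-73))/(23222 + 1/946) - 1*(-22381) = (4981 - 11096)/(21968013/946) + 22381 = -6115*946/21968013 + 22381 = -5784790/21968013 + 22381 = 491660314163/21968013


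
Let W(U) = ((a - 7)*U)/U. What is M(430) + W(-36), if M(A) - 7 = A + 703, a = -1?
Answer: 1132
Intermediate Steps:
M(A) = 710 + A (M(A) = 7 + (A + 703) = 7 + (703 + A) = 710 + A)
W(U) = -8 (W(U) = ((-1 - 7)*U)/U = (-8*U)/U = -8)
M(430) + W(-36) = (710 + 430) - 8 = 1140 - 8 = 1132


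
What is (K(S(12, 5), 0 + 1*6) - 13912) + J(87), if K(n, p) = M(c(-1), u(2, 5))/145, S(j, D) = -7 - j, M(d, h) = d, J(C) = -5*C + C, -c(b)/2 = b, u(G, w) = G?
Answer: -2067698/145 ≈ -14260.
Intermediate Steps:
c(b) = -2*b
J(C) = -4*C
K(n, p) = 2/145 (K(n, p) = -2*(-1)/145 = 2*(1/145) = 2/145)
(K(S(12, 5), 0 + 1*6) - 13912) + J(87) = (2/145 - 13912) - 4*87 = -2017238/145 - 348 = -2067698/145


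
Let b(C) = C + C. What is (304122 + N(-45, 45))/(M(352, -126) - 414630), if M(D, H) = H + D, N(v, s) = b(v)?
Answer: -76008/103601 ≈ -0.73366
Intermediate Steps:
b(C) = 2*C
N(v, s) = 2*v
M(D, H) = D + H
(304122 + N(-45, 45))/(M(352, -126) - 414630) = (304122 + 2*(-45))/((352 - 126) - 414630) = (304122 - 90)/(226 - 414630) = 304032/(-414404) = 304032*(-1/414404) = -76008/103601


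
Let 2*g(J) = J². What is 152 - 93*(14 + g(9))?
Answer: -9833/2 ≈ -4916.5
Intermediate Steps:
g(J) = J²/2
152 - 93*(14 + g(9)) = 152 - 93*(14 + (½)*9²) = 152 - 93*(14 + (½)*81) = 152 - 93*(14 + 81/2) = 152 - 93*109/2 = 152 - 10137/2 = -9833/2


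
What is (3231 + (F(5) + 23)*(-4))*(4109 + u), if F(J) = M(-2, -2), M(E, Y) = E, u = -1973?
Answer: 6721992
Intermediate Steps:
F(J) = -2
(3231 + (F(5) + 23)*(-4))*(4109 + u) = (3231 + (-2 + 23)*(-4))*(4109 - 1973) = (3231 + 21*(-4))*2136 = (3231 - 84)*2136 = 3147*2136 = 6721992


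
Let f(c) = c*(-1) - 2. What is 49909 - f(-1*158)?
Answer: 49753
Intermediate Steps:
f(c) = -2 - c (f(c) = -c - 2 = -2 - c)
49909 - f(-1*158) = 49909 - (-2 - (-1)*158) = 49909 - (-2 - 1*(-158)) = 49909 - (-2 + 158) = 49909 - 1*156 = 49909 - 156 = 49753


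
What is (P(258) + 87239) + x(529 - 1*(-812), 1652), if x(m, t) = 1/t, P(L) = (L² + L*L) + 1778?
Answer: 366983541/1652 ≈ 2.2215e+5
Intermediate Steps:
P(L) = 1778 + 2*L² (P(L) = (L² + L²) + 1778 = 2*L² + 1778 = 1778 + 2*L²)
(P(258) + 87239) + x(529 - 1*(-812), 1652) = ((1778 + 2*258²) + 87239) + 1/1652 = ((1778 + 2*66564) + 87239) + 1/1652 = ((1778 + 133128) + 87239) + 1/1652 = (134906 + 87239) + 1/1652 = 222145 + 1/1652 = 366983541/1652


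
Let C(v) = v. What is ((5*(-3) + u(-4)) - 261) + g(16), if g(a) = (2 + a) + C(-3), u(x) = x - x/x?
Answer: -266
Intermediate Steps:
u(x) = -1 + x (u(x) = x - 1*1 = x - 1 = -1 + x)
g(a) = -1 + a (g(a) = (2 + a) - 3 = -1 + a)
((5*(-3) + u(-4)) - 261) + g(16) = ((5*(-3) + (-1 - 4)) - 261) + (-1 + 16) = ((-15 - 5) - 261) + 15 = (-20 - 261) + 15 = -281 + 15 = -266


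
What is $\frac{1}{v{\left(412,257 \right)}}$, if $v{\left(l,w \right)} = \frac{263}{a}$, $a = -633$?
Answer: $- \frac{633}{263} \approx -2.4068$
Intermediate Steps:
$v{\left(l,w \right)} = - \frac{263}{633}$ ($v{\left(l,w \right)} = \frac{263}{-633} = 263 \left(- \frac{1}{633}\right) = - \frac{263}{633}$)
$\frac{1}{v{\left(412,257 \right)}} = \frac{1}{- \frac{263}{633}} = - \frac{633}{263}$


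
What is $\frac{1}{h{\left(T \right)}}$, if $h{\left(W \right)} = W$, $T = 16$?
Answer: $\frac{1}{16} \approx 0.0625$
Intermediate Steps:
$\frac{1}{h{\left(T \right)}} = \frac{1}{16}$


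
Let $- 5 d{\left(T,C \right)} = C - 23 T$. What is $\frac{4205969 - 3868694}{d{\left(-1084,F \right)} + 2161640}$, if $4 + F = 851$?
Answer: $\frac{1686375}{10782421} \approx 0.1564$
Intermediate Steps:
$F = 847$ ($F = -4 + 851 = 847$)
$d{\left(T,C \right)} = - \frac{C}{5} + \frac{23 T}{5}$ ($d{\left(T,C \right)} = - \frac{C - 23 T}{5} = - \frac{C}{5} + \frac{23 T}{5}$)
$\frac{4205969 - 3868694}{d{\left(-1084,F \right)} + 2161640} = \frac{4205969 - 3868694}{\left(\left(- \frac{1}{5}\right) 847 + \frac{23}{5} \left(-1084\right)\right) + 2161640} = \frac{337275}{\left(- \frac{847}{5} - \frac{24932}{5}\right) + 2161640} = \frac{337275}{- \frac{25779}{5} + 2161640} = \frac{337275}{\frac{10782421}{5}} = 337275 \cdot \frac{5}{10782421} = \frac{1686375}{10782421}$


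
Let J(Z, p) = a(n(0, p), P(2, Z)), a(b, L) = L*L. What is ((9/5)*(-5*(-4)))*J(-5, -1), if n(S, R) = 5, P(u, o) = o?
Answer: 900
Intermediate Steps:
a(b, L) = L²
J(Z, p) = Z²
((9/5)*(-5*(-4)))*J(-5, -1) = ((9/5)*(-5*(-4)))*(-5)² = ((9*(⅕))*20)*25 = ((9/5)*20)*25 = 36*25 = 900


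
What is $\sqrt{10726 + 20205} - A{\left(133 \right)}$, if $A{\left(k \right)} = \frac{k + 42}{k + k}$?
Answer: $- \frac{25}{38} + \sqrt{30931} \approx 175.21$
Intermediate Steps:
$A{\left(k \right)} = \frac{42 + k}{2 k}$
$\sqrt{10726 + 20205} - A{\left(133 \right)} = \sqrt{10726 + 20205} - \frac{42 + 133}{2 \cdot 133} = \sqrt{30931} - \frac{1}{2} \cdot \frac{1}{133} \cdot 175 = \sqrt{30931} - \frac{25}{38} = - \frac{25}{38} + \sqrt{30931}$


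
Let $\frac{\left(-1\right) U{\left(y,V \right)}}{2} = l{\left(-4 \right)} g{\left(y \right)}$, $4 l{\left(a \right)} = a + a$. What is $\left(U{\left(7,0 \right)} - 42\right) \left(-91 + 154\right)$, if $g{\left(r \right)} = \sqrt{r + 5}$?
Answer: $-2646 + 504 \sqrt{3} \approx -1773.0$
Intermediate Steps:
$l{\left(a \right)} = \frac{a}{2}$ ($l{\left(a \right)} = \frac{a + a}{4} = \frac{2 a}{4} = \frac{a}{2}$)
$g{\left(r \right)} = \sqrt{5 + r}$
$U{\left(y,V \right)} = 4 \sqrt{5 + y}$ ($U{\left(y,V \right)} = - 2 \cdot \frac{1}{2} \left(-4\right) \sqrt{5 + y} = - 2 \left(- 2 \sqrt{5 + y}\right) = 4 \sqrt{5 + y}$)
$\left(U{\left(7,0 \right)} - 42\right) \left(-91 + 154\right) = \left(4 \sqrt{5 + 7} - 42\right) \left(-91 + 154\right) = \left(4 \sqrt{12} - 42\right) 63 = \left(4 \cdot 2 \sqrt{3} - 42\right) 63 = \left(8 \sqrt{3} - 42\right) 63 = \left(-42 + 8 \sqrt{3}\right) 63 = -2646 + 504 \sqrt{3}$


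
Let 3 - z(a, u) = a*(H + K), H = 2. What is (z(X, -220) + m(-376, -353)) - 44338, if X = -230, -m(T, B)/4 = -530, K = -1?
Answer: -41985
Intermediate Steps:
m(T, B) = 2120 (m(T, B) = -4*(-530) = 2120)
z(a, u) = 3 - a (z(a, u) = 3 - a*(2 - 1) = 3 - a)
(z(X, -220) + m(-376, -353)) - 44338 = ((3 - 1*(-230)) + 2120) - 44338 = ((3 + 230) + 2120) - 44338 = (233 + 2120) - 44338 = 2353 - 44338 = -41985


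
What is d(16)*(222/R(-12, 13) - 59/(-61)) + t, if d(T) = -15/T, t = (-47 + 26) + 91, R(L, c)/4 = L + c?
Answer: 33305/1952 ≈ 17.062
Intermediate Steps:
R(L, c) = 4*L + 4*c (R(L, c) = 4*(L + c) = 4*L + 4*c)
t = 70 (t = -21 + 91 = 70)
d(16)*(222/R(-12, 13) - 59/(-61)) + t = (-15/16)*(222/(4*(-12) + 4*13) - 59/(-61)) + 70 = (-15*1/16)*(222/(-48 + 52) - 59*(-1/61)) + 70 = -15*(222/4 + 59/61)/16 + 70 = -15*(222*(¼) + 59/61)/16 + 70 = -15*(111/2 + 59/61)/16 + 70 = -15/16*6889/122 + 70 = -103335/1952 + 70 = 33305/1952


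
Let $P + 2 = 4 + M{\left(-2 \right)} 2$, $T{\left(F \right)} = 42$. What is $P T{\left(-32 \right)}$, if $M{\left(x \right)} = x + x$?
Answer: $-252$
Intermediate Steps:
$M{\left(x \right)} = 2 x$
$P = -6$ ($P = -2 + \left(4 + 2 \left(-2\right) 2\right) = -2 + \left(4 - 8\right) = -2 - 4 = -6$)
$P T{\left(-32 \right)} = \left(-6\right) 42 = -252$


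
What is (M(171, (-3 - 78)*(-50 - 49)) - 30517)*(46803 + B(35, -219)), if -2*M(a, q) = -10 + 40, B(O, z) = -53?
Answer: -1427371000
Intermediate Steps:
M(a, q) = -15 (M(a, q) = -(-10 + 40)/2 = -½*30 = -15)
(M(171, (-3 - 78)*(-50 - 49)) - 30517)*(46803 + B(35, -219)) = (-15 - 30517)*(46803 - 53) = -30532*46750 = -1427371000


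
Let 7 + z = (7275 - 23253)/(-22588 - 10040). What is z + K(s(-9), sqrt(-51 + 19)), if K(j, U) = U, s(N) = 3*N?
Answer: -35403/5438 + 4*I*sqrt(2) ≈ -6.5103 + 5.6569*I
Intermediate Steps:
z = -35403/5438 (z = -7 + (7275 - 23253)/(-22588 - 10040) = -7 - 15978/(-32628) = -7 - 15978*(-1/32628) = -7 + 2663/5438 = -35403/5438 ≈ -6.5103)
z + K(s(-9), sqrt(-51 + 19)) = -35403/5438 + sqrt(-51 + 19) = -35403/5438 + sqrt(-32) = -35403/5438 + 4*I*sqrt(2)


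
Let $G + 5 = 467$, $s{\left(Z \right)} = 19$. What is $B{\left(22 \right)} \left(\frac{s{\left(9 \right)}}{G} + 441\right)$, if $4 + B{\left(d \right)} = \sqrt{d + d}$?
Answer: $- \frac{407522}{231} + \frac{203761 \sqrt{11}}{231} \approx 1161.4$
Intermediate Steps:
$B{\left(d \right)} = -4 + \sqrt{2} \sqrt{d}$ ($B{\left(d \right)} = -4 + \sqrt{d + d} = -4 + \sqrt{2 d} = -4 + \sqrt{2} \sqrt{d}$)
$G = 462$ ($G = -5 + 467 = 462$)
$B{\left(22 \right)} \left(\frac{s{\left(9 \right)}}{G} + 441\right) = \left(-4 + \sqrt{2} \sqrt{22}\right) \left(\frac{19}{462} + 441\right) = \left(-4 + 2 \sqrt{11}\right) \left(19 \cdot \frac{1}{462} + 441\right) = \left(-4 + 2 \sqrt{11}\right) \left(\frac{19}{462} + 441\right) = \left(-4 + 2 \sqrt{11}\right) \frac{203761}{462} = - \frac{407522}{231} + \frac{203761 \sqrt{11}}{231}$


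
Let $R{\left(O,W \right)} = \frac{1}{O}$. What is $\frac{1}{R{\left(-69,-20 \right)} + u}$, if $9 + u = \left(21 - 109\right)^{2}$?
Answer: $\frac{69}{533714} \approx 0.00012928$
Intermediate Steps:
$u = 7735$ ($u = -9 + \left(21 - 109\right)^{2} = -9 + \left(-88\right)^{2} = -9 + 7744 = 7735$)
$\frac{1}{R{\left(-69,-20 \right)} + u} = \frac{1}{\frac{1}{-69} + 7735} = \frac{1}{- \frac{1}{69} + 7735} = \frac{1}{\frac{533714}{69}} = \frac{69}{533714}$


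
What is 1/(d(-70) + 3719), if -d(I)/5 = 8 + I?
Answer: 1/4029 ≈ 0.00024820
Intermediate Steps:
d(I) = -40 - 5*I (d(I) = -5*(8 + I) = -40 - 5*I)
1/(d(-70) + 3719) = 1/((-40 - 5*(-70)) + 3719) = 1/((-40 + 350) + 3719) = 1/(310 + 3719) = 1/4029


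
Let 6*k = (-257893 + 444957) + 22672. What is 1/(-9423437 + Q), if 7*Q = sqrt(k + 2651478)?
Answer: -461748413/4351257077069047 - 7*sqrt(2686434)/4351257077069047 ≈ -1.0612e-7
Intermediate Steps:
k = 34956 (k = ((-257893 + 444957) + 22672)/6 = (187064 + 22672)/6 = (1/6)*209736 = 34956)
Q = sqrt(2686434)/7 (Q = sqrt(34956 + 2651478)/7 = sqrt(2686434)/7 ≈ 234.15)
1/(-9423437 + Q) = 1/(-9423437 + sqrt(2686434)/7)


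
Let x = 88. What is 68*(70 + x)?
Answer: 10744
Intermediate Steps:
68*(70 + x) = 68*(70 + 88) = 68*158 = 10744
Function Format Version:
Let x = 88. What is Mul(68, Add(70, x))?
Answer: 10744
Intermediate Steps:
Mul(68, Add(70, x)) = Mul(68, Add(70, 88)) = Mul(68, 158) = 10744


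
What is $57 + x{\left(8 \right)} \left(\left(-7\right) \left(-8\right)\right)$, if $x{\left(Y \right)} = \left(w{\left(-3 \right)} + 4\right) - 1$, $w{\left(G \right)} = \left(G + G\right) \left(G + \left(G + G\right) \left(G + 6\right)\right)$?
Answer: $7281$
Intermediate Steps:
$w{\left(G \right)} = 2 G \left(G + 2 G \left(6 + G\right)\right)$
$x{\left(Y \right)} = 129$ ($x{\left(Y \right)} = \left(\left(-3\right)^{2} \left(26 + 4 \left(-3\right)\right) + 4\right) - 1 = \left(9 \left(26 - 12\right) + 4\right) - 1 = \left(9 \cdot 14 + 4\right) - 1 = \left(126 + 4\right) - 1 = 130 - 1 = 129$)
$57 + x{\left(8 \right)} \left(\left(-7\right) \left(-8\right)\right) = 57 + 129 \left(\left(-7\right) \left(-8\right)\right) = 57 + 129 \cdot 56 = 57 + 7224 = 7281$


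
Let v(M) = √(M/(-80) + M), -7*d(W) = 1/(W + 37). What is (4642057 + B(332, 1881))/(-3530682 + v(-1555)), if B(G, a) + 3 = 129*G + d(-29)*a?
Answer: -1852559515121004/1396160123305871 - 262351511*I*√24569/2792320246611742 ≈ -1.3269 - 1.4727e-5*I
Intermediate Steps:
d(W) = -1/(7*(37 + W)) (d(W) = -1/(7*(W + 37)) = -1/(7*(37 + W)))
v(M) = √395*√M/20 (v(M) = √(M*(-1/80) + M) = √(-M/80 + M) = √(79*M/80) = √395*√M/20)
B(G, a) = -3 + 129*G - a/56 (B(G, a) = -3 + (129*G + (-1/(259 + 7*(-29)))*a) = -3 + (129*G + (-1/(259 - 203))*a) = -3 + (129*G + (-1/56)*a) = -3 + (129*G + (-1*1/56)*a) = -3 + (129*G - a/56) = -3 + 129*G - a/56)
(4642057 + B(332, 1881))/(-3530682 + v(-1555)) = (4642057 + (-3 + 129*332 - 1/56*1881))/(-3530682 + √395*√(-1555)/20) = (4642057 + (-3 + 42828 - 1881/56))/(-3530682 + √395*(I*√1555)/20) = (4642057 + 2396319/56)/(-3530682 + I*√24569/4) = 262351511/(56*(-3530682 + I*√24569/4))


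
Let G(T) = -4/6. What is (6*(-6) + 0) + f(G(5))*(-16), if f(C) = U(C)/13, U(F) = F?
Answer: -1372/39 ≈ -35.180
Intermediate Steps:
G(T) = -⅔ (G(T) = -4*⅙ = -⅔)
f(C) = C/13
(6*(-6) + 0) + f(G(5))*(-16) = (6*(-6) + 0) + ((1/13)*(-⅔))*(-16) = (-36 + 0) - 2/39*(-16) = -36 + 32/39 = -1372/39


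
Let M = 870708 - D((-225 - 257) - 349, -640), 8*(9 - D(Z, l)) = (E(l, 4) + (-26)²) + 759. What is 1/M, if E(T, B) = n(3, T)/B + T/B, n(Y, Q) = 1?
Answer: 32/27867469 ≈ 1.1483e-6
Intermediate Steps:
E(T, B) = 1/B + T/B
D(Z, l) = -5453/32 - l/32 (D(Z, l) = 9 - (((1 + l)/4 + (-26)²) + 759)/8 = 9 - (((1 + l)/4 + 676) + 759)/8 = 9 - (((¼ + l/4) + 676) + 759)/8 = 9 - ((2705/4 + l/4) + 759)/8 = 9 - (5741/4 + l/4)/8 = 9 + (-5741/32 - l/32) = -5453/32 - l/32)
M = 27867469/32 (M = 870708 - (-5453/32 - 1/32*(-640)) = 870708 - (-5453/32 + 20) = 870708 - 1*(-4813/32) = 870708 + 4813/32 = 27867469/32 ≈ 8.7086e+5)
1/M = 1/(27867469/32) = 32/27867469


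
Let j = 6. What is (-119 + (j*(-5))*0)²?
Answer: 14161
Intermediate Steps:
(-119 + (j*(-5))*0)² = (-119 + (6*(-5))*0)² = (-119 - 30*0)² = (-119 + 0)² = (-119)² = 14161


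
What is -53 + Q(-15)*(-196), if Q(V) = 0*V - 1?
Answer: 143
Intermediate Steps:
Q(V) = -1 (Q(V) = 0 - 1 = -1)
-53 + Q(-15)*(-196) = -53 - 1*(-196) = -53 + 196 = 143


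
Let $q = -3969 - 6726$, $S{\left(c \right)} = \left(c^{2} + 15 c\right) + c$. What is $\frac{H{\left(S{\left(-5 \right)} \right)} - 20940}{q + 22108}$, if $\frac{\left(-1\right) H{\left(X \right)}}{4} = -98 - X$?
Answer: $- \frac{20768}{11413} \approx -1.8197$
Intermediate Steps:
$S{\left(c \right)} = c^{2} + 16 c$
$H{\left(X \right)} = 392 + 4 X$ ($H{\left(X \right)} = - 4 \left(-98 - X\right) = 392 + 4 X$)
$q = -10695$ ($q = -3969 - 6726 = -10695$)
$\frac{H{\left(S{\left(-5 \right)} \right)} - 20940}{q + 22108} = \frac{\left(392 + 4 \left(- 5 \left(16 - 5\right)\right)\right) - 20940}{-10695 + 22108} = \frac{\left(392 + 4 \left(\left(-5\right) 11\right)\right) - 20940}{11413} = \left(\left(392 + 4 \left(-55\right)\right) - 20940\right) \frac{1}{11413} = \left(\left(392 - 220\right) - 20940\right) \frac{1}{11413} = \left(172 - 20940\right) \frac{1}{11413} = \left(-20768\right) \frac{1}{11413} = - \frac{20768}{11413}$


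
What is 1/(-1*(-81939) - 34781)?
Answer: 1/47158 ≈ 2.1205e-5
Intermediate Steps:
1/(-1*(-81939) - 34781) = 1/(81939 - 34781) = 1/47158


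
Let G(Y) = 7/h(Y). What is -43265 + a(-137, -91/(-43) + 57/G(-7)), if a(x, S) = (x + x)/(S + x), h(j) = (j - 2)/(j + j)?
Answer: -23636288729/546341 ≈ -43263.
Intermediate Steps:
h(j) = (-2 + j)/(2*j) (h(j) = (-2 + j)/((2*j)) = (-2 + j)*(1/(2*j)) = (-2 + j)/(2*j))
G(Y) = 14*Y/(-2 + Y) (G(Y) = 7/(((-2 + Y)/(2*Y))) = 7*(2*Y/(-2 + Y)) = 14*Y/(-2 + Y))
a(x, S) = 2*x/(S + x) (a(x, S) = (2*x)/(S + x) = 2*x/(S + x))
-43265 + a(-137, -91/(-43) + 57/G(-7)) = -43265 + 2*(-137)/((-91/(-43) + 57/((14*(-7)/(-2 - 7)))) - 137) = -43265 + 2*(-137)/((-91*(-1/43) + 57/((14*(-7)/(-9)))) - 137) = -43265 + 2*(-137)/((91/43 + 57/((14*(-7)*(-⅑)))) - 137) = -43265 + 2*(-137)/((91/43 + 57/(98/9)) - 137) = -43265 + 2*(-137)/((91/43 + 57*(9/98)) - 137) = -43265 + 2*(-137)/((91/43 + 513/98) - 137) = -43265 + 2*(-137)/(30977/4214 - 137) = -43265 + 2*(-137)/(-546341/4214) = -43265 + 2*(-137)*(-4214/546341) = -43265 + 1154636/546341 = -23636288729/546341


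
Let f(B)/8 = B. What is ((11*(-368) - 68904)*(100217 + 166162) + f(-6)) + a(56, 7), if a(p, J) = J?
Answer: -19432880849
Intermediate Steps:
f(B) = 8*B
((11*(-368) - 68904)*(100217 + 166162) + f(-6)) + a(56, 7) = ((11*(-368) - 68904)*(100217 + 166162) + 8*(-6)) + 7 = ((-4048 - 68904)*266379 - 48) + 7 = (-72952*266379 - 48) + 7 = (-19432880808 - 48) + 7 = -19432880856 + 7 = -19432880849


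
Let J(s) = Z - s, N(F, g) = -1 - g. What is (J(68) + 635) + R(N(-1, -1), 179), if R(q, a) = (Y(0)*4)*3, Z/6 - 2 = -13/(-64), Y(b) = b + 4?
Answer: 20103/32 ≈ 628.22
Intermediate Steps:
Y(b) = 4 + b
Z = 423/32 (Z = 12 + 6*(-13/(-64)) = 12 + 6*(-13*(-1/64)) = 12 + 6*(13/64) = 12 + 39/32 = 423/32 ≈ 13.219)
R(q, a) = 48 (R(q, a) = ((4 + 0)*4)*3 = (4*4)*3 = 16*3 = 48)
J(s) = 423/32 - s
(J(68) + 635) + R(N(-1, -1), 179) = ((423/32 - 1*68) + 635) + 48 = ((423/32 - 68) + 635) + 48 = (-1753/32 + 635) + 48 = 18567/32 + 48 = 20103/32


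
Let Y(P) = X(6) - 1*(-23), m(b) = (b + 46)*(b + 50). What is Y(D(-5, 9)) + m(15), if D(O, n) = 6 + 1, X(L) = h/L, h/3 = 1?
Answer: 7977/2 ≈ 3988.5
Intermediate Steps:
h = 3 (h = 3*1 = 3)
X(L) = 3/L
D(O, n) = 7
m(b) = (46 + b)*(50 + b)
Y(P) = 47/2 (Y(P) = 3/6 - 1*(-23) = 3*(⅙) + 23 = ½ + 23 = 47/2)
Y(D(-5, 9)) + m(15) = 47/2 + (2300 + 15² + 96*15) = 47/2 + (2300 + 225 + 1440) = 47/2 + 3965 = 7977/2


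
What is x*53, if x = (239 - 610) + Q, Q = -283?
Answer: -34662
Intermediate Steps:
x = -654 (x = (239 - 610) - 283 = -371 - 283 = -654)
x*53 = -654*53 = -34662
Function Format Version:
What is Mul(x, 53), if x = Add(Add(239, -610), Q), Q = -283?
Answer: -34662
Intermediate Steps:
x = -654 (x = Add(Add(239, -610), -283) = Add(-371, -283) = -654)
Mul(x, 53) = Mul(-654, 53) = -34662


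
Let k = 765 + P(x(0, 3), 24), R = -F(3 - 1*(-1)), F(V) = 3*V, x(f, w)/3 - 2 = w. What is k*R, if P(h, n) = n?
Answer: -9468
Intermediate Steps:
x(f, w) = 6 + 3*w
R = -12 (R = -3*(3 - 1*(-1)) = -3*(3 + 1) = -3*4 = -1*12 = -12)
k = 789 (k = 765 + 24 = 789)
k*R = 789*(-12) = -9468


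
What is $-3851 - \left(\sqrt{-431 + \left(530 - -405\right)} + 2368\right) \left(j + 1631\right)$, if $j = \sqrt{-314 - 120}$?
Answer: $-3851 - 2 \left(1184 + 3 \sqrt{14}\right) \left(1631 + i \sqrt{434}\right) \approx -3.9027 \cdot 10^{6} - 49799.0 i$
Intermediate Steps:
$j = i \sqrt{434}$ ($j = \sqrt{-434} = i \sqrt{434} \approx 20.833 i$)
$-3851 - \left(\sqrt{-431 + \left(530 - -405\right)} + 2368\right) \left(j + 1631\right) = -3851 - \left(\sqrt{-431 + \left(530 - -405\right)} + 2368\right) \left(i \sqrt{434} + 1631\right) = -3851 - \left(\sqrt{-431 + \left(530 + 405\right)} + 2368\right) \left(1631 + i \sqrt{434}\right) = -3851 - \left(\sqrt{-431 + 935} + 2368\right) \left(1631 + i \sqrt{434}\right) = -3851 - \left(\sqrt{504} + 2368\right) \left(1631 + i \sqrt{434}\right) = -3851 - \left(6 \sqrt{14} + 2368\right) \left(1631 + i \sqrt{434}\right) = -3851 - \left(2368 + 6 \sqrt{14}\right) \left(1631 + i \sqrt{434}\right) = -3851 - \left(1631 + i \sqrt{434}\right) \left(2368 + 6 \sqrt{14}\right)$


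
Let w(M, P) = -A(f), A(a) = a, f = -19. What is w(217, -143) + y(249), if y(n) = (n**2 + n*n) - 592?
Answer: 123429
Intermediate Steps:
y(n) = -592 + 2*n**2 (y(n) = (n**2 + n**2) - 592 = 2*n**2 - 592 = -592 + 2*n**2)
w(M, P) = 19 (w(M, P) = -1*(-19) = 19)
w(217, -143) + y(249) = 19 + (-592 + 2*249**2) = 19 + (-592 + 2*62001) = 19 + (-592 + 124002) = 19 + 123410 = 123429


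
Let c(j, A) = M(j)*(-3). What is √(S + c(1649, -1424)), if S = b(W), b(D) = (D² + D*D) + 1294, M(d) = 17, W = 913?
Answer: √1668381 ≈ 1291.7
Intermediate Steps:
b(D) = 1294 + 2*D² (b(D) = (D² + D²) + 1294 = 2*D² + 1294 = 1294 + 2*D²)
c(j, A) = -51 (c(j, A) = 17*(-3) = -51)
S = 1668432 (S = 1294 + 2*913² = 1294 + 2*833569 = 1294 + 1667138 = 1668432)
√(S + c(1649, -1424)) = √(1668432 - 51) = √1668381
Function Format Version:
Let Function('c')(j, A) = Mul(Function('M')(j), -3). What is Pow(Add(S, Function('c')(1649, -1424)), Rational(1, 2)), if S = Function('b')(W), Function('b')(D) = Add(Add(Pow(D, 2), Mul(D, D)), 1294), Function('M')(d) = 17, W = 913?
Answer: Pow(1668381, Rational(1, 2)) ≈ 1291.7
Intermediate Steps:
Function('b')(D) = Add(1294, Mul(2, Pow(D, 2))) (Function('b')(D) = Add(Add(Pow(D, 2), Pow(D, 2)), 1294) = Add(Mul(2, Pow(D, 2)), 1294) = Add(1294, Mul(2, Pow(D, 2))))
Function('c')(j, A) = -51 (Function('c')(j, A) = Mul(17, -3) = -51)
S = 1668432 (S = Add(1294, Mul(2, Pow(913, 2))) = Add(1294, Mul(2, 833569)) = Add(1294, 1667138) = 1668432)
Pow(Add(S, Function('c')(1649, -1424)), Rational(1, 2)) = Pow(Add(1668432, -51), Rational(1, 2)) = Pow(1668381, Rational(1, 2))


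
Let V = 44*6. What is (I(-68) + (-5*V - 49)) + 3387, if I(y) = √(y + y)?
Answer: 2018 + 2*I*√34 ≈ 2018.0 + 11.662*I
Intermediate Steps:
V = 264
I(y) = √2*√y (I(y) = √(2*y) = √2*√y)
(I(-68) + (-5*V - 49)) + 3387 = (√2*√(-68) + (-5*264 - 49)) + 3387 = (√2*(2*I*√17) + (-1320 - 49)) + 3387 = (2*I*√34 - 1369) + 3387 = (-1369 + 2*I*√34) + 3387 = 2018 + 2*I*√34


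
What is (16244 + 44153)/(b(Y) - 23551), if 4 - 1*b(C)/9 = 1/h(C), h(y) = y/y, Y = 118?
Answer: -60397/23524 ≈ -2.5675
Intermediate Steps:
h(y) = 1
b(C) = 27 (b(C) = 36 - 9/1 = 36 - 9*1 = 36 - 9 = 27)
(16244 + 44153)/(b(Y) - 23551) = (16244 + 44153)/(27 - 23551) = 60397/(-23524) = 60397*(-1/23524) = -60397/23524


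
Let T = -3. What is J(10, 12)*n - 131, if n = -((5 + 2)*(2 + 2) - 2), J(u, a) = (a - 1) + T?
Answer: -339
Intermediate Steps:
J(u, a) = -4 + a (J(u, a) = (a - 1) - 3 = (-1 + a) - 3 = -4 + a)
n = -26 (n = -(7*4 - 2) = -(28 - 2) = -1*26 = -26)
J(10, 12)*n - 131 = (-4 + 12)*(-26) - 131 = 8*(-26) - 131 = -208 - 131 = -339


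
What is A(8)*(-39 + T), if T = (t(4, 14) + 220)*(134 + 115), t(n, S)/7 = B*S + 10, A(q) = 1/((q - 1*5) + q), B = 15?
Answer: 438201/11 ≈ 39836.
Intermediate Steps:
A(q) = 1/(-5 + 2*q) (A(q) = 1/((q - 5) + q) = 1/((-5 + q) + q) = 1/(-5 + 2*q))
t(n, S) = 70 + 105*S (t(n, S) = 7*(15*S + 10) = 7*(10 + 15*S) = 70 + 105*S)
T = 438240 (T = ((70 + 105*14) + 220)*(134 + 115) = ((70 + 1470) + 220)*249 = (1540 + 220)*249 = 1760*249 = 438240)
A(8)*(-39 + T) = (-39 + 438240)/(-5 + 2*8) = 438201/(-5 + 16) = 438201/11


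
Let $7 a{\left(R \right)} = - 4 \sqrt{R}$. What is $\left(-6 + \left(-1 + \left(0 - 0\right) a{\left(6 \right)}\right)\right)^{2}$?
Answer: $49$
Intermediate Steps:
$a{\left(R \right)} = - \frac{4 \sqrt{R}}{7}$ ($a{\left(R \right)} = \frac{\left(-4\right) \sqrt{R}}{7} = - \frac{4 \sqrt{R}}{7}$)
$\left(-6 + \left(-1 + \left(0 - 0\right) a{\left(6 \right)}\right)\right)^{2} = \left(-6 - \left(1 - \left(0 - 0\right) \left(- \frac{4 \sqrt{6}}{7}\right)\right)\right)^{2} = \left(-6 - \left(1 - \left(0 + 0\right) \left(- \frac{4 \sqrt{6}}{7}\right)\right)\right)^{2} = \left(-6 - \left(1 + 0 \left(- \frac{4 \sqrt{6}}{7}\right)\right)\right)^{2} = \left(-6 + \left(-1 + 0\right)\right)^{2} = \left(-6 - 1\right)^{2} = \left(-7\right)^{2} = 49$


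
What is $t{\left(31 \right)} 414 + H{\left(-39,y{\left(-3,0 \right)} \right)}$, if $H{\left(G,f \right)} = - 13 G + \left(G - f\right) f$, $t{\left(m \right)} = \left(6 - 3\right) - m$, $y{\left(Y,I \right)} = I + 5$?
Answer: $-11305$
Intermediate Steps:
$y{\left(Y,I \right)} = 5 + I$
$t{\left(m \right)} = 3 - m$
$H{\left(G,f \right)} = - 13 G + f \left(G - f\right)$
$t{\left(31 \right)} 414 + H{\left(-39,y{\left(-3,0 \right)} \right)} = \left(3 - 31\right) 414 - \left(-507 + \left(5 + 0\right)^{2} + 39 \left(5 + 0\right)\right) = \left(3 - 31\right) 414 - -287 = \left(-28\right) 414 - -287 = -11592 - -287 = -11592 + 287 = -11305$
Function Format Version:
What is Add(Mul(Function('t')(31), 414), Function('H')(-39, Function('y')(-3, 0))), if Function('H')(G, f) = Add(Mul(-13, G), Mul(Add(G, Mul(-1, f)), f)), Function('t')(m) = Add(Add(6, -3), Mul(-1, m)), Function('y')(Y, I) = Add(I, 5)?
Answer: -11305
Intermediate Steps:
Function('y')(Y, I) = Add(5, I)
Function('t')(m) = Add(3, Mul(-1, m))
Function('H')(G, f) = Add(Mul(-13, G), Mul(f, Add(G, Mul(-1, f))))
Add(Mul(Function('t')(31), 414), Function('H')(-39, Function('y')(-3, 0))) = Add(Mul(Add(3, Mul(-1, 31)), 414), Add(Mul(-1, Pow(Add(5, 0), 2)), Mul(-13, -39), Mul(-39, Add(5, 0)))) = Add(Mul(Add(3, -31), 414), Add(Mul(-1, Pow(5, 2)), 507, Mul(-39, 5))) = Add(Mul(-28, 414), Add(Mul(-1, 25), 507, -195)) = Add(-11592, Add(-25, 507, -195)) = Add(-11592, 287) = -11305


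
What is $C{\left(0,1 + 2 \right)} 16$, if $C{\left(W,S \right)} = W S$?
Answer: $0$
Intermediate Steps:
$C{\left(W,S \right)} = S W$
$C{\left(0,1 + 2 \right)} 16 = \left(1 + 2\right) 0 \cdot 16 = 3 \cdot 0 \cdot 16 = 0 \cdot 16 = 0$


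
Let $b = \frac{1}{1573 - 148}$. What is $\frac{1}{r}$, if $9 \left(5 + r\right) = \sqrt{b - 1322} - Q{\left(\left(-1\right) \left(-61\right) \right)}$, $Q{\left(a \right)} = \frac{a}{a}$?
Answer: $- \frac{589950}{4899149} - \frac{495 i \sqrt{887433}}{4899149} \approx -0.12042 - 0.095181 i$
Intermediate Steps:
$b = \frac{1}{1425} \approx 0.00070175$
$Q{\left(a \right)} = 1$
$r = - \frac{46}{9} + \frac{11 i \sqrt{887433}}{2565}$ ($r = -5 + \frac{\sqrt{\frac{1}{1425} - 1322} - 1}{9} = -5 + \frac{\sqrt{- \frac{1883849}{1425}} - 1}{9} = -5 + \frac{\frac{11 i \sqrt{887433}}{285} - 1}{9} = -5 + \frac{-1 + \frac{11 i \sqrt{887433}}{285}}{9} = -5 - \left(\frac{1}{9} - \frac{11 i \sqrt{887433}}{2565}\right) = - \frac{46}{9} + \frac{11 i \sqrt{887433}}{2565} \approx -5.1111 + 4.0399 i$)
$\frac{1}{r} = \frac{1}{- \frac{46}{9} + \frac{11 i \sqrt{887433}}{2565}}$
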